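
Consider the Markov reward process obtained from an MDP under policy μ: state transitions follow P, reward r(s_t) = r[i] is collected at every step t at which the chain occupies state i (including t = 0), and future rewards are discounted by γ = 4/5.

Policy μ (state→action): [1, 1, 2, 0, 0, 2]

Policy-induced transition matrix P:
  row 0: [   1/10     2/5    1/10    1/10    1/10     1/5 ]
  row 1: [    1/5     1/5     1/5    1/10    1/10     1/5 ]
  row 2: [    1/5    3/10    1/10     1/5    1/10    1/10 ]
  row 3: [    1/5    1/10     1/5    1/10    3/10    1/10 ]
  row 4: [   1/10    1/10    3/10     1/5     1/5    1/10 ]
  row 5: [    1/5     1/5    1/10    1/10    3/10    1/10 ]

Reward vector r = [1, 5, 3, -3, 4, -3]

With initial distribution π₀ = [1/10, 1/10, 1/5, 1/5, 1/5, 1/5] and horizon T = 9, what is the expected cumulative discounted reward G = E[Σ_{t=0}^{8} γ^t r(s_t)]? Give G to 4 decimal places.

t=0: π = [0.1000, 0.1000, 0.2000, 0.2000, 0.2000, 0.2000], E[r] = 0.8000, γ^t·E[r] = 0.800000, running G = 0.800000
t=1: π = [0.1700, 0.2000, 0.1700, 0.1400, 0.2000, 0.1200], E[r] = 1.7000, γ^t·E[r] = 1.360000, running G = 2.160000
t=2: π = [0.1630, 0.2170, 0.1740, 0.1370, 0.1720, 0.1370], E[r] = 1.6360, γ^t·E[r] = 1.047040, running G = 3.207040
t=3: π = [0.1665, 0.2191, 0.1698, 0.1346, 0.1720, 0.1380], E[r] = 1.6416, γ^t·E[r] = 0.840499, running G = 4.047539
t=4: π = [0.1662, 0.2196, 0.1698, 0.1342, 0.1717, 0.1386], E[r] = 1.6422, γ^t·E[r] = 0.672653, running G = 4.720193
t=5: π = [0.1662, 0.2196, 0.1697, 0.1341, 0.1717, 0.1386], E[r] = 1.6422, γ^t·E[r] = 0.538107, running G = 5.258299
t=6: π = [0.1662, 0.2196, 0.1697, 0.1341, 0.1717, 0.1386], E[r] = 1.6422, γ^t·E[r] = 0.430492, running G = 5.688791
t=7: π = [0.1662, 0.2196, 0.1697, 0.1341, 0.1717, 0.1386], E[r] = 1.6422, γ^t·E[r] = 0.344393, running G = 6.033184
t=8: π = [0.1662, 0.2196, 0.1697, 0.1341, 0.1717, 0.1386], E[r] = 1.6422, γ^t·E[r] = 0.275514, running G = 6.308698

G = 6.3087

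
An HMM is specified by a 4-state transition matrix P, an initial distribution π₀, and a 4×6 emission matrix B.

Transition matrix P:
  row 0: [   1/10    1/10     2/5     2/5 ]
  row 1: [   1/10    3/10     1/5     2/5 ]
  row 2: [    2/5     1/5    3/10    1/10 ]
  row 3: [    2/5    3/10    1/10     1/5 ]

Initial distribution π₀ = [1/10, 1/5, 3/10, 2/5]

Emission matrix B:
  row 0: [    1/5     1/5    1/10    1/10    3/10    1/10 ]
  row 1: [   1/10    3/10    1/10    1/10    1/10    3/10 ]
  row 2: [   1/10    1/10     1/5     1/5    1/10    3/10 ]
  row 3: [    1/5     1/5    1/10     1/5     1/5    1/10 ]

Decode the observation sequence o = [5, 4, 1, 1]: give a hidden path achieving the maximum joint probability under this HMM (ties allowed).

path = [2, 0, 3, 1]

t=0: δ = [1.000e-02, 6.000e-02, 9.000e-02, 4.000e-02]  (obs o_0=5)
t=1: δ = [1.080e-02, 1.800e-03, 2.700e-03, 4.800e-03]  ψ = [2, 1, 2, 1]  (obs o_1=4)
t=2: δ = [3.840e-04, 4.320e-04, 4.320e-04, 8.640e-04]  ψ = [3, 3, 0, 0]  (obs o_2=1)
t=3: δ = [6.912e-05, 7.776e-05, 1.536e-05, 3.456e-05]  ψ = [3, 3, 0, 1]  (obs o_3=1)
backtrack: best end state = 1; path = [2, 0, 3, 1]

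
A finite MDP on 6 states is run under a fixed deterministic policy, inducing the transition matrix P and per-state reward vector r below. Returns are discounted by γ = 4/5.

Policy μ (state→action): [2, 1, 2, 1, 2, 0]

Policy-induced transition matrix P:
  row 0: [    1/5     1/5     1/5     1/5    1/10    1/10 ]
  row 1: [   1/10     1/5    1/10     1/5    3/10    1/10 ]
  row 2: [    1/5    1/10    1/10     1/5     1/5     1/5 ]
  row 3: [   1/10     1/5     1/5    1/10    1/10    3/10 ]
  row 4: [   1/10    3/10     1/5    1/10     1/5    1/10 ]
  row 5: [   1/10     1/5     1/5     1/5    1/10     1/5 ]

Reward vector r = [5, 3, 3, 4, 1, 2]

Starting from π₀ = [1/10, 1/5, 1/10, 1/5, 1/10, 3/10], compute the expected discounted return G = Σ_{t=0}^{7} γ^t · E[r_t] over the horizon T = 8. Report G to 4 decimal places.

G = 12.1001

t=0: π = [0.1000, 0.2000, 0.1000, 0.2000, 0.1000, 0.3000], E[r] = 2.9000, γ^t·E[r] = 2.900000, running G = 2.900000
t=1: π = [0.1200, 0.2000, 0.1700, 0.1700, 0.1600, 0.1800], E[r] = 2.9100, γ^t·E[r] = 2.328000, running G = 5.228000
t=2: π = [0.1290, 0.1990, 0.1630, 0.1670, 0.1730, 0.1690], E[r] = 2.9100, γ^t·E[r] = 1.862400, running G = 7.090400
t=3: π = [0.1292, 0.2010, 0.1638, 0.1660, 0.1734, 0.1666], E[r] = 2.9110, γ^t·E[r] = 1.490432, running G = 8.580832
t=4: π = [0.1293, 0.2010, 0.1635, 0.1661, 0.1739, 0.1662], E[r] = 2.9106, γ^t·E[r] = 1.192174, running G = 9.773006
t=5: π = [0.1293, 0.2010, 0.1636, 0.1660, 0.1739, 0.1662], E[r] = 2.9105, γ^t·E[r] = 0.953715, running G = 10.726720
t=6: π = [0.1293, 0.2010, 0.1635, 0.1660, 0.1740, 0.1662], E[r] = 2.9105, γ^t·E[r] = 0.762966, running G = 11.489686
t=7: π = [0.1293, 0.2010, 0.1635, 0.1660, 0.1740, 0.1662], E[r] = 2.9105, γ^t·E[r] = 0.610372, running G = 12.100058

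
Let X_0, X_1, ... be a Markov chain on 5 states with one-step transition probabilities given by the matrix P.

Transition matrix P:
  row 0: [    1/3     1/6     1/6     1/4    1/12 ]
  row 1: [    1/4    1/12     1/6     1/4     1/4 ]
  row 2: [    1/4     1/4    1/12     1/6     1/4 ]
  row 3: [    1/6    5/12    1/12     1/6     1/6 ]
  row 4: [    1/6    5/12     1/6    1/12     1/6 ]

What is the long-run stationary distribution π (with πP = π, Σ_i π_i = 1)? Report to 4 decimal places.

π = [0.2389, 0.2503, 0.1390, 0.1925, 0.1792]

Balance equations π_j = Σ_i π_i·P[i][j]:
  π_0 = 1/3·π_0 + 1/4·π_1 + 1/4·π_2 + 1/6·π_3 + 1/6·π_4
  π_1 = 1/6·π_0 + 1/12·π_1 + 1/4·π_2 + 5/12·π_3 + 5/12·π_4
  π_2 = 1/6·π_0 + 1/6·π_1 + 1/12·π_2 + 1/12·π_3 + 1/6·π_4
  π_3 = 1/4·π_0 + 1/4·π_1 + 1/6·π_2 + 1/6·π_3 + 1/12·π_4
  normalize: π_0 + π_1 + π_2 + π_3 + π_4 = 1
Solving the linear system gives exactly π = [934/3909, 1957/7818, 1087/7818, 1505/7818, 467/2606].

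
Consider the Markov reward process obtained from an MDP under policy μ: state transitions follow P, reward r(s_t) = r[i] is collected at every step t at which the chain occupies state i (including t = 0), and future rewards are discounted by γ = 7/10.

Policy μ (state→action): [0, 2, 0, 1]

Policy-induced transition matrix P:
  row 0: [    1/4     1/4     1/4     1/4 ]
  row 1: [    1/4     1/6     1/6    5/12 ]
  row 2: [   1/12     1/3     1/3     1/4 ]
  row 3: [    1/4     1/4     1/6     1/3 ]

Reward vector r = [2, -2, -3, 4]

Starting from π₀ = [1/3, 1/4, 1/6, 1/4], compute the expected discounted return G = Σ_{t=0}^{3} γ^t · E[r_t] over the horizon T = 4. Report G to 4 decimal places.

t=0: π = [0.3333, 0.2500, 0.1667, 0.2500], E[r] = 0.6667, γ^t·E[r] = 0.666667, running G = 0.666667
t=1: π = [0.2222, 0.2431, 0.2222, 0.3125], E[r] = 0.5417, γ^t·E[r] = 0.379167, running G = 1.045833
t=2: π = [0.2130, 0.2483, 0.2222, 0.3166], E[r] = 0.5289, γ^t·E[r] = 0.259178, running G = 1.305012
t=3: π = [0.2130, 0.2478, 0.2215, 0.3178], E[r] = 0.5369, γ^t·E[r] = 0.184171, running G = 1.489182

G = 1.4892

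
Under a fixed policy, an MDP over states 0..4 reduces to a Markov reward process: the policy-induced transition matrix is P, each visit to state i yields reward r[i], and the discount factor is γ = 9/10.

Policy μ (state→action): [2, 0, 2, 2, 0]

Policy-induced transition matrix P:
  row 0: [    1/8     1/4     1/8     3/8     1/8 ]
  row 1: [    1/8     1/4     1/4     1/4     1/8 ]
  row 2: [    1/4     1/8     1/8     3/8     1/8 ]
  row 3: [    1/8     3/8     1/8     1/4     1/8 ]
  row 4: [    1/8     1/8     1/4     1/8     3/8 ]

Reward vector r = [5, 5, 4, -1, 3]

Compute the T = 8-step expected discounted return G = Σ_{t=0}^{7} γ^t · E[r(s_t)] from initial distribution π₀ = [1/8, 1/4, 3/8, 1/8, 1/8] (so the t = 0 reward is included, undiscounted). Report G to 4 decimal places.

G = 16.9848

t=0: π = [0.1250, 0.2500, 0.3750, 0.1250, 0.1250], E[r] = 3.6250, γ^t·E[r] = 3.625000, running G = 3.625000
t=1: π = [0.1719, 0.2031, 0.1719, 0.2969, 0.1563], E[r] = 2.7344, γ^t·E[r] = 2.460938, running G = 6.085938
t=2: π = [0.1465, 0.2461, 0.1699, 0.2734, 0.1641], E[r] = 2.8613, γ^t·E[r] = 2.317676, running G = 8.403613
t=3: π = [0.1462, 0.2424, 0.1763, 0.2690, 0.1660], E[r] = 2.8774, γ^t·E[r] = 2.097655, running G = 10.501268
t=4: π = [0.1470, 0.2408, 0.1761, 0.2696, 0.1665], E[r] = 2.8736, γ^t·E[r] = 1.885346, running G = 12.386615
t=5: π = [0.1470, 0.2409, 0.1759, 0.2696, 0.1666], E[r] = 2.8734, γ^t·E[r] = 1.696708, running G = 14.083323
t=6: π = [0.1470, 0.2409, 0.1759, 0.2695, 0.1667], E[r] = 2.8735, γ^t·E[r] = 1.527109, running G = 15.610432
t=7: π = [0.1470, 0.2409, 0.1759, 0.2695, 0.1667], E[r] = 2.8735, γ^t·E[r] = 1.374399, running G = 16.984830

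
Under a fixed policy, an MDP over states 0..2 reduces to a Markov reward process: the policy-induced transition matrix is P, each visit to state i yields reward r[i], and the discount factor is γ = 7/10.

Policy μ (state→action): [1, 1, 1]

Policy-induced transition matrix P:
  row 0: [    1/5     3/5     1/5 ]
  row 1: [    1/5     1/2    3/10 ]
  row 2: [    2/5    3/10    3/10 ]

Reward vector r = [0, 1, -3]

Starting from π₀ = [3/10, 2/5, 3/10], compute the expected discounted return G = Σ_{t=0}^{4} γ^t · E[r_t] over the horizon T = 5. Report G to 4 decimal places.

t=0: π = [0.3000, 0.4000, 0.3000], E[r] = -0.5000, γ^t·E[r] = -0.500000, running G = -0.500000
t=1: π = [0.2600, 0.4700, 0.2700], E[r] = -0.3400, γ^t·E[r] = -0.238000, running G = -0.738000
t=2: π = [0.2540, 0.4720, 0.2740], E[r] = -0.3500, γ^t·E[r] = -0.171500, running G = -0.909500
t=3: π = [0.2548, 0.4706, 0.2746], E[r] = -0.3532, γ^t·E[r] = -0.121148, running G = -1.030648
t=4: π = [0.2549, 0.4706, 0.2745], E[r] = -0.3530, γ^t·E[r] = -0.084755, running G = -1.115403

G = -1.1154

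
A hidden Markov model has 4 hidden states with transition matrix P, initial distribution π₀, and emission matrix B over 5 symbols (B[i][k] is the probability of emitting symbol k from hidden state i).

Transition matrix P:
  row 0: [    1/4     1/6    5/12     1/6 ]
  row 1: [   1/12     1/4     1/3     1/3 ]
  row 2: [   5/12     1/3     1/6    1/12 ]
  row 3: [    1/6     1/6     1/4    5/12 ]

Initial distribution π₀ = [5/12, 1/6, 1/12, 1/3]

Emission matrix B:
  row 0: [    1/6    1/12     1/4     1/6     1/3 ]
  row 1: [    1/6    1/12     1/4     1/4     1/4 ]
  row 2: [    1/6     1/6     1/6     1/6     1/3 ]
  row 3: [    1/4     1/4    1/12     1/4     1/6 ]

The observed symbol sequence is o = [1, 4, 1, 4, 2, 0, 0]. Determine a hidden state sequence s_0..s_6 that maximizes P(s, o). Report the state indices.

t=0: δ = [3.472e-02, 1.389e-02, 1.389e-02, 8.333e-02]  (obs o_0=1)
t=1: δ = [4.630e-03, 3.472e-03, 6.944e-03, 5.787e-03]  ψ = [3, 3, 3, 3]  (obs o_1=4)
t=2: δ = [2.411e-04, 1.929e-04, 3.215e-04, 6.028e-04]  ψ = [2, 2, 0, 3]  (obs o_2=1)
t=3: δ = [4.465e-05, 2.679e-05, 5.023e-05, 4.186e-05]  ψ = [2, 2, 3, 3]  (obs o_3=4)
t=4: δ = [5.233e-06, 4.186e-06, 3.101e-06, 1.454e-06]  ψ = [2, 2, 0, 3]  (obs o_4=2)
t=5: δ = [2.180e-07, 1.744e-07, 3.634e-07, 3.489e-07]  ψ = [0, 1, 0, 1]  (obs o_5=0)
t=6: δ = [2.524e-08, 2.019e-08, 1.514e-08, 3.634e-08]  ψ = [2, 2, 0, 3]  (obs o_6=0)
backtrack: best end state = 3; path = [3, 3, 3, 2, 1, 3, 3]

path = [3, 3, 3, 2, 1, 3, 3]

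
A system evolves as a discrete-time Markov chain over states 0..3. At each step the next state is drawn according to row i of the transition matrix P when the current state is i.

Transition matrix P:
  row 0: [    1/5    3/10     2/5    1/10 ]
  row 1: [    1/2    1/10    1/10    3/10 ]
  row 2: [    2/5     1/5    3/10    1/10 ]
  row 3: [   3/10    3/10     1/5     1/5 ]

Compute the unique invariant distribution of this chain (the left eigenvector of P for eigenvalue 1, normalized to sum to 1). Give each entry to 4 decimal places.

Balance equations π_j = Σ_i π_i·P[i][j]:
  π_0 = 1/5·π_0 + 1/2·π_1 + 2/5·π_2 + 3/10·π_3
  π_1 = 3/10·π_0 + 1/10·π_1 + 1/5·π_2 + 3/10·π_3
  π_2 = 2/5·π_0 + 1/10·π_1 + 3/10·π_2 + 1/5·π_3
  normalize: π_0 + π_1 + π_2 + π_3 = 1
Solving the linear system gives exactly π = [392/1157, 263/1157, 315/1157, 187/1157].

π = [0.3388, 0.2273, 0.2723, 0.1616]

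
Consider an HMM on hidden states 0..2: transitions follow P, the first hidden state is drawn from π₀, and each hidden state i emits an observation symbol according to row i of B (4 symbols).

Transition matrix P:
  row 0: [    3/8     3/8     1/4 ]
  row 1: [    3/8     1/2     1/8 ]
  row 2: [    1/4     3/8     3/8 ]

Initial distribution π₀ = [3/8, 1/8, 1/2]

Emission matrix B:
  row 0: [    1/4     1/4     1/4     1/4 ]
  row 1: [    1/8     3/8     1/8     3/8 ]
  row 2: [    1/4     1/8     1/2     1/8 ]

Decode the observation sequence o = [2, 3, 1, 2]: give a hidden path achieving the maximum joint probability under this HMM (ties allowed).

path = [2, 1, 1, 0]

t=0: δ = [9.375e-02, 1.562e-02, 2.500e-01]  (obs o_0=2)
t=1: δ = [1.562e-02, 3.516e-02, 1.172e-02]  ψ = [2, 2, 2]  (obs o_1=3)
t=2: δ = [3.296e-03, 6.592e-03, 5.493e-04]  ψ = [1, 1, 1]  (obs o_2=1)
t=3: δ = [6.180e-04, 4.120e-04, 4.120e-04]  ψ = [1, 1, 0]  (obs o_3=2)
backtrack: best end state = 0; path = [2, 1, 1, 0]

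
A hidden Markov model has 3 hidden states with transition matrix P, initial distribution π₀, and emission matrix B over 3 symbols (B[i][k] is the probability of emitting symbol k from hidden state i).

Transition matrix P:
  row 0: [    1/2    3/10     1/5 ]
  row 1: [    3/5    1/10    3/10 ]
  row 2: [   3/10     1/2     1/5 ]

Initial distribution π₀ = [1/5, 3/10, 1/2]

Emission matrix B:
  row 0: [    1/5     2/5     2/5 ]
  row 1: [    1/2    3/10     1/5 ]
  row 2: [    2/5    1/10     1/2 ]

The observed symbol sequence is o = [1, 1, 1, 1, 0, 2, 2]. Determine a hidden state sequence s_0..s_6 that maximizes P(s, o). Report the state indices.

path = [1, 0, 0, 0, 1, 0, 0]

t=0: δ = [8.000e-02, 9.000e-02, 5.000e-02]  (obs o_0=1)
t=1: δ = [2.160e-02, 7.500e-03, 2.700e-03]  ψ = [1, 2, 1]  (obs o_1=1)
t=2: δ = [4.320e-03, 1.944e-03, 4.320e-04]  ψ = [0, 0, 0]  (obs o_2=1)
t=3: δ = [8.640e-04, 3.888e-04, 8.640e-05]  ψ = [0, 0, 0]  (obs o_3=1)
t=4: δ = [8.640e-05, 1.296e-04, 6.912e-05]  ψ = [0, 0, 0]  (obs o_4=0)
t=5: δ = [3.110e-05, 6.912e-06, 1.944e-05]  ψ = [1, 2, 1]  (obs o_5=2)
t=6: δ = [6.221e-06, 1.944e-06, 3.110e-06]  ψ = [0, 2, 0]  (obs o_6=2)
backtrack: best end state = 0; path = [1, 0, 0, 0, 1, 0, 0]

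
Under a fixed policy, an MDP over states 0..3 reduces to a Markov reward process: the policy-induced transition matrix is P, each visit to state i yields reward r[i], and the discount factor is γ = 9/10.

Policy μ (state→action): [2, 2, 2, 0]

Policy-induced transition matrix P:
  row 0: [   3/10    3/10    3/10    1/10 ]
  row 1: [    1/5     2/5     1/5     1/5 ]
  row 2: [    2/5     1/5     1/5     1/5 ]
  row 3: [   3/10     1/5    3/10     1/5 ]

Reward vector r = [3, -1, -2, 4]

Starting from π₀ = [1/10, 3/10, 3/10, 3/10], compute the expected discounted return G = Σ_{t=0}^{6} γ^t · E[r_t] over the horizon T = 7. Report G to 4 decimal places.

G = 4.0378

t=0: π = [0.1000, 0.3000, 0.3000, 0.3000], E[r] = 0.6000, γ^t·E[r] = 0.600000, running G = 0.600000
t=1: π = [0.3000, 0.2700, 0.2400, 0.1900], E[r] = 0.9100, γ^t·E[r] = 0.819000, running G = 1.419000
t=2: π = [0.2970, 0.2840, 0.2490, 0.1700], E[r] = 0.7890, γ^t·E[r] = 0.639090, running G = 2.058090
t=3: π = [0.2965, 0.2865, 0.2467, 0.1703], E[r] = 0.7908, γ^t·E[r] = 0.576493, running G = 2.634583
t=4: π = [0.2960, 0.2870, 0.2467, 0.1704], E[r] = 0.7892, γ^t·E[r] = 0.517761, running G = 3.152345
t=5: π = [0.2960, 0.2870, 0.2466, 0.1704], E[r] = 0.7892, γ^t·E[r] = 0.466041, running G = 3.618386
t=6: π = [0.2960, 0.2870, 0.2466, 0.1704], E[r] = 0.7892, γ^t·E[r] = 0.419432, running G = 4.037817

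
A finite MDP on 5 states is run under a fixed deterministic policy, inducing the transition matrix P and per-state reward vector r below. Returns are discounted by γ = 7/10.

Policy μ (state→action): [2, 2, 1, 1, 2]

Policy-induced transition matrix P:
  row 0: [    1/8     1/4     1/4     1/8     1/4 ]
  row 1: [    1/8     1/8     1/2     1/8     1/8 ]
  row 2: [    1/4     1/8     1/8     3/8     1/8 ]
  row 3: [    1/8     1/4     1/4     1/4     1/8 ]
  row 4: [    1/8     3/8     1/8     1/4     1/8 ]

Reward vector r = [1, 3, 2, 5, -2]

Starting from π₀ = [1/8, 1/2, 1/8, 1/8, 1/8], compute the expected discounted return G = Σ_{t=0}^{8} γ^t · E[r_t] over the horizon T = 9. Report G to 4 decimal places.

G = 6.9693

t=0: π = [0.1250, 0.5000, 0.1250, 0.1250, 0.1250], E[r] = 2.2500, γ^t·E[r] = 2.250000, running G = 2.250000
t=1: π = [0.1406, 0.1875, 0.3438, 0.1875, 0.1406], E[r] = 2.0469, γ^t·E[r] = 1.432813, running G = 3.682813
t=2: π = [0.1680, 0.2012, 0.2363, 0.2520, 0.1426], E[r] = 2.2188, γ^t·E[r] = 1.087188, running G = 4.770000
t=3: π = [0.1545, 0.2131, 0.2529, 0.2334, 0.1460], E[r] = 2.1748, γ^t·E[r] = 0.745958, running G = 5.515958
t=4: π = [0.1566, 0.2100, 0.2534, 0.2357, 0.1443], E[r] = 2.1831, γ^t·E[r] = 0.524156, running G = 6.040114
t=5: π = [0.1567, 0.2101, 0.2528, 0.2359, 0.1446], E[r] = 2.1827, γ^t·E[r] = 0.366843, running G = 6.406958
t=6: π = [0.1566, 0.2102, 0.2529, 0.2357, 0.1446], E[r] = 2.1825, γ^t·E[r] = 0.256771, running G = 6.663729
t=7: π = [0.1566, 0.2102, 0.2529, 0.2358, 0.1446], E[r] = 2.1826, γ^t·E[r] = 0.179743, running G = 6.843472
t=8: π = [0.1566, 0.2102, 0.2529, 0.2358, 0.1446], E[r] = 2.1826, γ^t·E[r] = 0.125820, running G = 6.969292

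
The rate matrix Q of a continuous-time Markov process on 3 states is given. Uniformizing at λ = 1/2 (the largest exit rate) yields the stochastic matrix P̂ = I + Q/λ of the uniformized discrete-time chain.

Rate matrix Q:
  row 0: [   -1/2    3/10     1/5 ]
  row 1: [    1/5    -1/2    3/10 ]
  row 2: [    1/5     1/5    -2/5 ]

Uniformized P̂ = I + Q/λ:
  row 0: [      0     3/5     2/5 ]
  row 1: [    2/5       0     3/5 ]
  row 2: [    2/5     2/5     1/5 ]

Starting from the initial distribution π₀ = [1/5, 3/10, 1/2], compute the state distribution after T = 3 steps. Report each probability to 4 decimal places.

t=0: π = [0.2000, 0.3000, 0.5000]
t=1: π = [0.3200, 0.3200, 0.3600]
t=2: π = [0.2720, 0.3360, 0.3920]
t=3: π = [0.2912, 0.3200, 0.3888]

π = [0.2912, 0.3200, 0.3888]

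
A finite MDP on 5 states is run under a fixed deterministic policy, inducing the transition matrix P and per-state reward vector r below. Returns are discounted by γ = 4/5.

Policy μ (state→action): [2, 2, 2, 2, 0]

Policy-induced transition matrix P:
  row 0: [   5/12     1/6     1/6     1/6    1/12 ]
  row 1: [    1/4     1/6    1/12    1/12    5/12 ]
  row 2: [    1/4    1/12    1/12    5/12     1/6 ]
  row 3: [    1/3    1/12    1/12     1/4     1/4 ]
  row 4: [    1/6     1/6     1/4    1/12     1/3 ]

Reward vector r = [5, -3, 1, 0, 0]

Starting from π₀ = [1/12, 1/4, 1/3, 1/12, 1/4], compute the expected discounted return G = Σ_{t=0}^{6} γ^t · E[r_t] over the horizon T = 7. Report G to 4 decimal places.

G = 3.3574

t=0: π = [0.0833, 0.2500, 0.3333, 0.0833, 0.2500], E[r] = 0.0000, γ^t·E[r] = 0.000000, running G = 0.000000
t=1: π = [0.2500, 0.1319, 0.1319, 0.2153, 0.2708], E[r] = 0.9861, γ^t·E[r] = 0.788889, running G = 0.788889
t=2: π = [0.2870, 0.1377, 0.1493, 0.1840, 0.2419], E[r] = 1.1713, γ^t·E[r] = 0.749630, running G = 1.538519
t=3: π = [0.2930, 0.1389, 0.1476, 0.1877, 0.2328], E[r] = 1.1960, γ^t·E[r] = 0.612346, running G = 2.150864
t=4: π = [0.2951, 0.1387, 0.1466, 0.1882, 0.2314], E[r] = 1.2057, γ^t·E[r] = 0.493873, running G = 2.644737
t=5: π = [0.2956, 0.1388, 0.1465, 0.1881, 0.2310], E[r] = 1.2081, γ^t·E[r] = 0.395865, running G = 3.040603
t=6: π = [0.2957, 0.1388, 0.1465, 0.1882, 0.2309], E[r] = 1.2086, γ^t·E[r] = 0.316822, running G = 3.357425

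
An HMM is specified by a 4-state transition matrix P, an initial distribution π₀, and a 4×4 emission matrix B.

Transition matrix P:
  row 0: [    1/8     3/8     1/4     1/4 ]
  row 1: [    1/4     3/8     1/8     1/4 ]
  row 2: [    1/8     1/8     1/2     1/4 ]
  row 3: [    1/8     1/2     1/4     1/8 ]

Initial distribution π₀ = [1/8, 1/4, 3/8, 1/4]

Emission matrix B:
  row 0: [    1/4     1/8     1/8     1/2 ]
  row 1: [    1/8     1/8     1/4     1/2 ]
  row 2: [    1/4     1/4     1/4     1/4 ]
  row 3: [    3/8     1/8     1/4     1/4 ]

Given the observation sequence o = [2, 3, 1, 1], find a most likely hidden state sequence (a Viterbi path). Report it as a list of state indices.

path = [2, 2, 2, 2]

t=0: δ = [1.562e-02, 6.250e-02, 9.375e-02, 6.250e-02]  (obs o_0=2)
t=1: δ = [7.812e-03, 1.562e-02, 1.172e-02, 5.859e-03]  ψ = [1, 3, 2, 2]  (obs o_1=3)
t=2: δ = [4.883e-04, 7.324e-04, 1.465e-03, 4.883e-04]  ψ = [1, 1, 2, 1]  (obs o_2=1)
t=3: δ = [2.289e-05, 3.433e-05, 1.831e-04, 4.578e-05]  ψ = [1, 1, 2, 2]  (obs o_3=1)
backtrack: best end state = 2; path = [2, 2, 2, 2]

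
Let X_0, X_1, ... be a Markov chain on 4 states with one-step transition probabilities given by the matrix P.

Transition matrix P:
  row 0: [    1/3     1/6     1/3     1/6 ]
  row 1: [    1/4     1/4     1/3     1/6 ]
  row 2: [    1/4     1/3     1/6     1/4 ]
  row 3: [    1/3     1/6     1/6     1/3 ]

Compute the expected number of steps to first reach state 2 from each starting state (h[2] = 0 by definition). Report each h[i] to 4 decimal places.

First-step conditioning: h[2] = 0; for i ≠ 2, h[i] = 1 + Σ_k P[i][k]·h[k].
  h[0] = 1 + 1/3·h[0] + 1/6·h[1] + 1/6·h[3]
  h[1] = 1 + 1/4·h[0] + 1/4·h[1] + 1/6·h[3]
  h[3] = 1 + 1/3·h[0] + 1/6·h[1] + 1/3·h[3]
Solving the 3×3 linear system over states ≠ 2 gives exactly h = [10/3, 10/3, 0, 4] (h[2] = 0 is the target).

h = [3.3333, 3.3333, 0.0000, 4.0000]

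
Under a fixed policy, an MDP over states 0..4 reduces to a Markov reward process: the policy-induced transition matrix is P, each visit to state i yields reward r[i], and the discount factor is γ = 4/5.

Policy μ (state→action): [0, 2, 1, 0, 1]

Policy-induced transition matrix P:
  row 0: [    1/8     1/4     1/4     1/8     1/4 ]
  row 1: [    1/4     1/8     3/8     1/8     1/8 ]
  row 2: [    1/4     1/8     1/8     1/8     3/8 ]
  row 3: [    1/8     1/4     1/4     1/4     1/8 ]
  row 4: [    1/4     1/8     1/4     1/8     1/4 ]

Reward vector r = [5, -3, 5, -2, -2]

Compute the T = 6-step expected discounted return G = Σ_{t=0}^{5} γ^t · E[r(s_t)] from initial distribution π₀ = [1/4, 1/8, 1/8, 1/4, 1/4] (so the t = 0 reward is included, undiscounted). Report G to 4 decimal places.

G = 3.0256

t=0: π = [0.2500, 0.1250, 0.1250, 0.2500, 0.2500], E[r] = 0.5000, γ^t·E[r] = 0.500000, running G = 0.500000
t=1: π = [0.1875, 0.1875, 0.2500, 0.1563, 0.2188], E[r] = 0.8750, γ^t·E[r] = 0.700000, running G = 1.200000
t=2: π = [0.2070, 0.1680, 0.2422, 0.1445, 0.2383], E[r] = 0.9766, γ^t·E[r] = 0.625000, running G = 1.825000
t=3: π = [0.2061, 0.1689, 0.2407, 0.1431, 0.2412], E[r] = 0.9585, γ^t·E[r] = 0.490750, running G = 2.315750
t=4: π = [0.2064, 0.1686, 0.2410, 0.1429, 0.2411], E[r] = 0.9631, γ^t·E[r] = 0.394475, running G = 2.710225
t=5: π = [0.2063, 0.1687, 0.2410, 0.1429, 0.2412], E[r] = 0.9624, γ^t·E[r] = 0.315365, running G = 3.025590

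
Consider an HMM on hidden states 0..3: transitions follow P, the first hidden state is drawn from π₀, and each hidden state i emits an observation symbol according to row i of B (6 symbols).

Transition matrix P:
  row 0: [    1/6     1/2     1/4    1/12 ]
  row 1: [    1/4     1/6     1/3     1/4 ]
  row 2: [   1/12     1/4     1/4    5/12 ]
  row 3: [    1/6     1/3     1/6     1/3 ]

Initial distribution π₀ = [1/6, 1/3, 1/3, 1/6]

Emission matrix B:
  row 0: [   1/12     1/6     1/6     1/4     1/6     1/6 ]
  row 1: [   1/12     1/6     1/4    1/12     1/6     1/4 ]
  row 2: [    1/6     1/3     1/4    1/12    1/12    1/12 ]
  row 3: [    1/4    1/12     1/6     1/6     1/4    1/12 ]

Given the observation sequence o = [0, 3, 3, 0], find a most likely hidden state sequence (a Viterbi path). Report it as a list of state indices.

path = [2, 3, 3, 3]

t=0: δ = [1.389e-02, 2.778e-02, 5.556e-02, 4.167e-02]  (obs o_0=0)
t=1: δ = [1.736e-03, 1.157e-03, 1.157e-03, 3.858e-03]  ψ = [1, 2, 2, 2]  (obs o_1=3)
t=2: δ = [1.608e-04, 1.072e-04, 5.358e-05, 2.143e-04]  ψ = [3, 3, 3, 3]  (obs o_2=3)
t=3: δ = [2.977e-06, 6.698e-06, 6.698e-06, 1.786e-05]  ψ = [3, 0, 0, 3]  (obs o_3=0)
backtrack: best end state = 3; path = [2, 3, 3, 3]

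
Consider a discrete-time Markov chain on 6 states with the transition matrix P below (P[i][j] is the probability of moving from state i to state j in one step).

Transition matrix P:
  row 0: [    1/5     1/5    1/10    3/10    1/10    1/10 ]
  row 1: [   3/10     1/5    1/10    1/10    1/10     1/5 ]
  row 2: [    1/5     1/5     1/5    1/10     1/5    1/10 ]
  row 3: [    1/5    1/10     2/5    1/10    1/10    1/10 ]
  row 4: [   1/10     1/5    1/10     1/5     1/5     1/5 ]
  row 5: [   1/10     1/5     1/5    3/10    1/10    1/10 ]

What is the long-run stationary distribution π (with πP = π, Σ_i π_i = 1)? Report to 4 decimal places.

π = [0.1919, 0.1822, 0.1850, 0.1778, 0.1317, 0.1314]

Balance equations π_j = Σ_i π_i·P[i][j]:
  π_0 = 1/5·π_0 + 3/10·π_1 + 1/5·π_2 + 1/5·π_3 + 1/10·π_4 + 1/10·π_5
  π_1 = 1/5·π_0 + 1/5·π_1 + 1/5·π_2 + 1/10·π_3 + 1/5·π_4 + 1/5·π_5
  π_2 = 1/10·π_0 + 1/10·π_1 + 1/5·π_2 + 2/5·π_3 + 1/10·π_4 + 1/5·π_5
  π_3 = 3/10·π_0 + 1/10·π_1 + 1/10·π_2 + 1/10·π_3 + 1/5·π_4 + 3/10·π_5
  π_4 = 1/10·π_0 + 1/10·π_1 + 1/5·π_2 + 1/10·π_3 + 1/5·π_4 + 1/10·π_5
  normalize: π_0 + π_1 + π_2 + π_3 + π_4 + π_5 = 1
Solving the linear system gives exactly π = [2773/14449, 18430/101143, 18710/101143, 17986/101143, 13317/101143, 13289/101143].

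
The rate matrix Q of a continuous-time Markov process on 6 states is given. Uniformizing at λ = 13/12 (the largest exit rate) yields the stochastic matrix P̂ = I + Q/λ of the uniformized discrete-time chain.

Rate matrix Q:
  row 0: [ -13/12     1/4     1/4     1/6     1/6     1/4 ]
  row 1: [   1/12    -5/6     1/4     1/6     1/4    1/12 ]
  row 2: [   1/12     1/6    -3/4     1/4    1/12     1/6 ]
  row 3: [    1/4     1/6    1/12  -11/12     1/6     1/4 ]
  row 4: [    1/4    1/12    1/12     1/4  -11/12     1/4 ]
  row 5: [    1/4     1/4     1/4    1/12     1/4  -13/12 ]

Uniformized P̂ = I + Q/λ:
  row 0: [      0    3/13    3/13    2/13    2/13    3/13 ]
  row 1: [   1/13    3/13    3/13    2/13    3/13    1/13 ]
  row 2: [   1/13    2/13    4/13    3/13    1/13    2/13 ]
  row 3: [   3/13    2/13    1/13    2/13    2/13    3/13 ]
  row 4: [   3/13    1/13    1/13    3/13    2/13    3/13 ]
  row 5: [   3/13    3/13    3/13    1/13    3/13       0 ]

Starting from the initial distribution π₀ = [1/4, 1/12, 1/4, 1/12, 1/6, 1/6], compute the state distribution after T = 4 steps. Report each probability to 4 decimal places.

π = [0.1412, 0.1775, 0.1944, 0.1696, 0.1643, 0.1530]

t=0: π = [0.2500, 0.0833, 0.2500, 0.0833, 0.1667, 0.1667]
t=1: π = [0.1218, 0.1795, 0.2115, 0.1731, 0.1538, 0.1603]
t=2: π = [0.1425, 0.1775, 0.1967, 0.1696, 0.1637, 0.1499]
t=3: π = [0.1403, 0.1774, 0.1946, 0.1700, 0.1639, 0.1537]
t=4: π = [0.1412, 0.1775, 0.1944, 0.1696, 0.1643, 0.1530]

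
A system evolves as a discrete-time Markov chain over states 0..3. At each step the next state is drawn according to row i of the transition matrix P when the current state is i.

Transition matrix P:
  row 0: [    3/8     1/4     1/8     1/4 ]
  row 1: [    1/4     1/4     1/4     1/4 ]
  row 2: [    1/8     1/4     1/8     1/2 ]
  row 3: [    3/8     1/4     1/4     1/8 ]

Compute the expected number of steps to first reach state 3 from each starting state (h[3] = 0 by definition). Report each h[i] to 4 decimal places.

h = [3.4595, 3.3514, 2.5946, 0.0000]

First-step conditioning: h[3] = 0; for i ≠ 3, h[i] = 1 + Σ_k P[i][k]·h[k].
  h[0] = 1 + 3/8·h[0] + 1/4·h[1] + 1/8·h[2]
  h[1] = 1 + 1/4·h[0] + 1/4·h[1] + 1/4·h[2]
  h[2] = 1 + 1/8·h[0] + 1/4·h[1] + 1/8·h[2]
Solving the 3×3 linear system over states ≠ 3 gives exactly h = [128/37, 124/37, 96/37, 0] (h[3] = 0 is the target).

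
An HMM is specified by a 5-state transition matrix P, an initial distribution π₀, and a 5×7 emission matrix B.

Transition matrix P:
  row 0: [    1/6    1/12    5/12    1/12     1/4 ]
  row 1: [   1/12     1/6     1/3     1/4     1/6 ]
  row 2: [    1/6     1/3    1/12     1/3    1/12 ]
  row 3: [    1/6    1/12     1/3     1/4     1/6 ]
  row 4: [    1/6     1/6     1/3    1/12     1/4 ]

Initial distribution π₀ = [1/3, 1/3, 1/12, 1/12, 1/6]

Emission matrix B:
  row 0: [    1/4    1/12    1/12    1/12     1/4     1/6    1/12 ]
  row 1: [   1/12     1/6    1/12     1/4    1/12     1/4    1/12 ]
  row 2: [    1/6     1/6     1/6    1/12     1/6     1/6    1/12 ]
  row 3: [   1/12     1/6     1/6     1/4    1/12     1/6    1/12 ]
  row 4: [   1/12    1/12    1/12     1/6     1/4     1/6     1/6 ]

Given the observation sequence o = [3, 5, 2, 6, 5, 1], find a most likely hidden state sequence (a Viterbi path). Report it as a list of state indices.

path = [1, 2, 3, 2, 1, 2]

t=0: δ = [2.778e-02, 8.333e-02, 6.944e-03, 2.083e-02, 2.778e-02]  (obs o_0=3)
t=1: δ = [1.157e-03, 3.472e-03, 4.630e-03, 3.472e-03, 2.315e-03]  ψ = [1, 1, 1, 1, 1]  (obs o_1=5)
t=2: δ = [6.430e-05, 1.286e-04, 1.929e-04, 2.572e-04, 4.823e-05]  ψ = [2, 2, 1, 2, 1]  (obs o_2=2)
t=3: δ = [3.572e-06, 5.358e-06, 7.144e-06, 5.358e-06, 7.144e-06]  ψ = [3, 2, 3, 2, 3]  (obs o_3=6)
t=4: δ = [1.985e-07, 5.954e-07, 3.969e-07, 3.969e-07, 2.977e-07]  ψ = [2, 2, 4, 2, 4]  (obs o_4=5)
t=5: δ = [5.513e-09, 2.205e-08, 3.308e-08, 2.481e-08, 8.269e-09]  ψ = [2, 2, 1, 1, 1]  (obs o_5=1)
backtrack: best end state = 2; path = [1, 2, 3, 2, 1, 2]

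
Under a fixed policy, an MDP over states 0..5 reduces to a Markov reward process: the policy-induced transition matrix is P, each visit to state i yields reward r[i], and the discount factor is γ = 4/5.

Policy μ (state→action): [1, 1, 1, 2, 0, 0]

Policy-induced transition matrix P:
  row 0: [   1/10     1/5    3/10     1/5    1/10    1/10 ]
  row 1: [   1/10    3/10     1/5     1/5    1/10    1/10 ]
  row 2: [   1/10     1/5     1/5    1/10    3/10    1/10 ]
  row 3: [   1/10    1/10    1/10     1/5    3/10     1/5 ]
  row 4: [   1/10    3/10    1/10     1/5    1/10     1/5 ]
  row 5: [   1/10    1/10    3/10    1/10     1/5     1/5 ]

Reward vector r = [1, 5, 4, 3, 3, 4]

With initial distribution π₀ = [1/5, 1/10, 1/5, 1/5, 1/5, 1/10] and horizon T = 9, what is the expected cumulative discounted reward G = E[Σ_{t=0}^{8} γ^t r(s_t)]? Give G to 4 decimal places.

t=0: π = [0.2000, 0.1000, 0.2000, 0.2000, 0.2000, 0.1000], E[r] = 3.1000, γ^t·E[r] = 3.100000, running G = 3.100000
t=1: π = [0.1000, 0.2000, 0.1900, 0.1700, 0.1900, 0.1500], E[r] = 3.5400, γ^t·E[r] = 2.832000, running G = 5.932000
t=2: π = [0.1000, 0.2070, 0.1890, 0.1660, 0.1870, 0.1510], E[r] = 3.5540, γ^t·E[r] = 2.274560, running G = 8.206560
t=3: π = [0.1000, 0.2077, 0.1898, 0.1660, 0.1861, 0.1504], E[r] = 3.5556, γ^t·E[r] = 1.820467, running G = 10.027027
t=4: π = [0.1000, 0.2077, 0.1898, 0.1660, 0.1862, 0.1503], E[r] = 3.5556, γ^t·E[r] = 1.456357, running G = 11.483385
t=5: π = [0.1000, 0.2078, 0.1898, 0.1660, 0.1862, 0.1502], E[r] = 3.5556, γ^t·E[r] = 1.165096, running G = 12.648481
t=6: π = [0.1000, 0.2078, 0.1898, 0.1660, 0.1862, 0.1502], E[r] = 3.5556, γ^t·E[r] = 0.932077, running G = 13.580558
t=7: π = [0.1000, 0.2078, 0.1898, 0.1660, 0.1862, 0.1502], E[r] = 3.5556, γ^t·E[r] = 0.745662, running G = 14.326220
t=8: π = [0.1000, 0.2078, 0.1898, 0.1660, 0.1862, 0.1502], E[r] = 3.5556, γ^t·E[r] = 0.596529, running G = 14.922750

G = 14.9227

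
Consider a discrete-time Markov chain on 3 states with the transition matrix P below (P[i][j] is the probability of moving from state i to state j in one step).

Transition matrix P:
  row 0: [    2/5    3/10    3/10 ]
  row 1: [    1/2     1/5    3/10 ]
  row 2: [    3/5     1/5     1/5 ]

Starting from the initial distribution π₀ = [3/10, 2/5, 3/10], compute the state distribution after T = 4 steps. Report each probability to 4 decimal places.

t=0: π = [0.3000, 0.4000, 0.3000]
t=1: π = [0.5000, 0.2300, 0.2700]
t=2: π = [0.4770, 0.2500, 0.2730]
t=3: π = [0.4796, 0.2477, 0.2727]
t=4: π = [0.4793, 0.2480, 0.2727]

π = [0.4793, 0.2480, 0.2727]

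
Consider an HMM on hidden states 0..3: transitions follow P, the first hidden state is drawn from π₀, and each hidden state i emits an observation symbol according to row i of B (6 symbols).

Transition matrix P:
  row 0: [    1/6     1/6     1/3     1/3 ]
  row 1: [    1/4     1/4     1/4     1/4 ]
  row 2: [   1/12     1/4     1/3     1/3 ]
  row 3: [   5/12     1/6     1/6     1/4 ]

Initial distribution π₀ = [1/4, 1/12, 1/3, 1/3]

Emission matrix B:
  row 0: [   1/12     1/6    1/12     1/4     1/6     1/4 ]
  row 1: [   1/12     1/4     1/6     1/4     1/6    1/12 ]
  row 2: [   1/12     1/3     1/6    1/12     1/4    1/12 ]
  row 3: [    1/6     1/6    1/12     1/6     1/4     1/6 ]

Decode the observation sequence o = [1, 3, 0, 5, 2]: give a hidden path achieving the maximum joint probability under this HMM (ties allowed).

path = [3, 0, 3, 0, 2]

t=0: δ = [4.167e-02, 2.083e-02, 1.111e-01, 5.556e-02]  (obs o_0=1)
t=1: δ = [5.787e-03, 6.944e-03, 3.086e-03, 6.173e-03]  ψ = [3, 2, 2, 2]  (obs o_1=3)
t=2: δ = [2.143e-04, 1.447e-04, 1.608e-04, 3.215e-04]  ψ = [3, 1, 0, 0]  (obs o_2=0)
t=3: δ = [3.349e-05, 4.465e-06, 5.954e-06, 1.340e-05]  ψ = [3, 3, 0, 3]  (obs o_3=5)
t=4: δ = [4.651e-07, 9.303e-07, 1.861e-06, 9.303e-07]  ψ = [0, 0, 0, 0]  (obs o_4=2)
backtrack: best end state = 2; path = [3, 0, 3, 0, 2]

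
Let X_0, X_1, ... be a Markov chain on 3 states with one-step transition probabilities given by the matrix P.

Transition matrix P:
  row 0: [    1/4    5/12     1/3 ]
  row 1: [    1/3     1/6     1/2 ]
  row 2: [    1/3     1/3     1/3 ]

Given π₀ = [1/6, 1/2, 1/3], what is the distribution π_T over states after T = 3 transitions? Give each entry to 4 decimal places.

π = [0.3078, 0.3062, 0.3860]

t=0: π = [0.1667, 0.5000, 0.3333]
t=1: π = [0.3194, 0.2639, 0.4167]
t=2: π = [0.3067, 0.3160, 0.3773]
t=3: π = [0.3078, 0.3062, 0.3860]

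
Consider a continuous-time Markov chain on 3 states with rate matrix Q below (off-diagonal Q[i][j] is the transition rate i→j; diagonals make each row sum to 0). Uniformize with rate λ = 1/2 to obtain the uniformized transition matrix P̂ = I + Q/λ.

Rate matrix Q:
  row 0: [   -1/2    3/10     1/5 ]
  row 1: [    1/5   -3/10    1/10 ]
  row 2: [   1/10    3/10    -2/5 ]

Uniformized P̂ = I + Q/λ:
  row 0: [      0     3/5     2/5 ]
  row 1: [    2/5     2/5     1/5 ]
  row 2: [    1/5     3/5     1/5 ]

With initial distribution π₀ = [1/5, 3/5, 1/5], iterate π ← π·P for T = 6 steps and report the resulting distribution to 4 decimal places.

π = [0.2500, 0.5000, 0.2500]

t=0: π = [0.2000, 0.6000, 0.2000]
t=1: π = [0.2800, 0.4800, 0.2400]
t=2: π = [0.2400, 0.5040, 0.2560]
t=3: π = [0.2528, 0.4992, 0.2480]
t=4: π = [0.2493, 0.5002, 0.2506]
t=5: π = [0.2502, 0.5000, 0.2499]
t=6: π = [0.2500, 0.5000, 0.2500]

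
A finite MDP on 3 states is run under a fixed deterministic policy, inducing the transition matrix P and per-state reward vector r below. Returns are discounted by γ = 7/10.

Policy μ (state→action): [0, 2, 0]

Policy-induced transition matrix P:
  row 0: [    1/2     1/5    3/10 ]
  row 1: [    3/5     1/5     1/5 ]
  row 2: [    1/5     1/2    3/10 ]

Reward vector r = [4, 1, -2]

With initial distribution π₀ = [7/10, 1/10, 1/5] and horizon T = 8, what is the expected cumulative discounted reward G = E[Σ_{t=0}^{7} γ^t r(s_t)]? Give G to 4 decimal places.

t=0: π = [0.7000, 0.1000, 0.2000], E[r] = 2.5000, γ^t·E[r] = 2.500000, running G = 2.500000
t=1: π = [0.4500, 0.2600, 0.2900], E[r] = 1.4800, γ^t·E[r] = 1.036000, running G = 3.536000
t=2: π = [0.4390, 0.2870, 0.2740], E[r] = 1.4950, γ^t·E[r] = 0.732550, running G = 4.268550
t=3: π = [0.4465, 0.2822, 0.2713], E[r] = 1.5256, γ^t·E[r] = 0.523281, running G = 4.791831
t=4: π = [0.4468, 0.2814, 0.2718], E[r] = 1.5252, γ^t·E[r] = 0.366189, running G = 5.158019
t=5: π = [0.4466, 0.2815, 0.2719], E[r] = 1.5242, γ^t·E[r] = 0.256178, running G = 5.414197
t=6: π = [0.4466, 0.2816, 0.2718], E[r] = 1.5242, γ^t·E[r] = 0.179326, running G = 5.593523
t=7: π = [0.4466, 0.2816, 0.2718], E[r] = 1.5243, γ^t·E[r] = 0.125530, running G = 5.719053

G = 5.7191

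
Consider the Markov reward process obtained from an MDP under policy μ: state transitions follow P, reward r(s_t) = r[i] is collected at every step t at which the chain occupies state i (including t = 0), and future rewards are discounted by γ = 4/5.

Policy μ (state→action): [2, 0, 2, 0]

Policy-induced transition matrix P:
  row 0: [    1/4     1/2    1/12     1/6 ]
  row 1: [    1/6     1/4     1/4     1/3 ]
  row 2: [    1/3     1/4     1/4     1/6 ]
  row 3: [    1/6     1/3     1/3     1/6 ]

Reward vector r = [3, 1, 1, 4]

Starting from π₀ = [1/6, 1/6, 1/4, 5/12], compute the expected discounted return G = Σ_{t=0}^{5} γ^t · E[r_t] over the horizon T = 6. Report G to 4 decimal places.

t=0: π = [0.1667, 0.1667, 0.2500, 0.4167], E[r] = 2.5833, γ^t·E[r] = 2.583333, running G = 2.583333
t=1: π = [0.2222, 0.3264, 0.2569, 0.1944], E[r] = 2.0278, γ^t·E[r] = 1.622222, running G = 4.205556
t=2: π = [0.2280, 0.3218, 0.2292, 0.2211], E[r] = 2.1192, γ^t·E[r] = 1.356296, running G = 5.561852
t=3: π = [0.2239, 0.3254, 0.2304, 0.2203], E[r] = 2.1086, γ^t·E[r] = 1.079605, running G = 6.641457
t=4: π = [0.2237, 0.3243, 0.2310, 0.2209], E[r] = 2.1102, γ^t·E[r] = 0.864323, running G = 7.505779
t=5: π = [0.2238, 0.3243, 0.2311, 0.2207], E[r] = 2.1098, γ^t·E[r] = 0.691339, running G = 8.197118

G = 8.1971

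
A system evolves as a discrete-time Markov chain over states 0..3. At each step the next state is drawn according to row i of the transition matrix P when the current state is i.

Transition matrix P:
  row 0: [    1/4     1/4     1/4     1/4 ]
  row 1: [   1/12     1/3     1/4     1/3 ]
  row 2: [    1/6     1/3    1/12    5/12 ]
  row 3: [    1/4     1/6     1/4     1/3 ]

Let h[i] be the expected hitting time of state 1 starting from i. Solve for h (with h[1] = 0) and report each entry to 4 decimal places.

h = [4.1342, 0.0000, 3.8926, 4.5101]

First-step conditioning: h[1] = 0; for i ≠ 1, h[i] = 1 + Σ_k P[i][k]·h[k].
  h[0] = 1 + 1/4·h[0] + 1/4·h[2] + 1/4·h[3]
  h[2] = 1 + 1/6·h[0] + 1/12·h[2] + 5/12·h[3]
  h[3] = 1 + 1/4·h[0] + 1/4·h[2] + 1/3·h[3]
Solving the 3×3 linear system over states ≠ 1 gives exactly h = [616/149, 0, 580/149, 672/149] (h[1] = 0 is the target).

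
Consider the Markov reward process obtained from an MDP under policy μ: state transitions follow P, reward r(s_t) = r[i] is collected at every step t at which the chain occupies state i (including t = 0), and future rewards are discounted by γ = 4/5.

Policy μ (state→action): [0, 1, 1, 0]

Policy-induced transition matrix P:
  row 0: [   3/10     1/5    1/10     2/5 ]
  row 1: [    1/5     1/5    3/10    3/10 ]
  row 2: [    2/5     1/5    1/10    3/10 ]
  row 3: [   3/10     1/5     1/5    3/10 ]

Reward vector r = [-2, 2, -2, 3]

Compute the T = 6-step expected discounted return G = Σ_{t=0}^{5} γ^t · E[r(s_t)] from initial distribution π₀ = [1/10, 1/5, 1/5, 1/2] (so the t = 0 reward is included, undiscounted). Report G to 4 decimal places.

t=0: π = [0.1000, 0.2000, 0.2000, 0.5000], E[r] = 1.3000, γ^t·E[r] = 1.300000, running G = 1.300000
t=1: π = [0.3000, 0.2000, 0.1900, 0.3100], E[r] = 0.3500, γ^t·E[r] = 0.280000, running G = 1.580000
t=2: π = [0.2990, 0.2000, 0.1710, 0.3300], E[r] = 0.4500, γ^t·E[r] = 0.288000, running G = 1.868000
t=3: π = [0.2971, 0.2000, 0.1730, 0.3299], E[r] = 0.4495, γ^t·E[r] = 0.230144, running G = 2.098144
t=4: π = [0.2973, 0.2000, 0.1730, 0.3297], E[r] = 0.4486, γ^t·E[r] = 0.183726, running G = 2.281870
t=5: π = [0.2973, 0.2000, 0.1730, 0.3297], E[r] = 0.4487, γ^t·E[r] = 0.147014, running G = 2.428884

G = 2.4289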